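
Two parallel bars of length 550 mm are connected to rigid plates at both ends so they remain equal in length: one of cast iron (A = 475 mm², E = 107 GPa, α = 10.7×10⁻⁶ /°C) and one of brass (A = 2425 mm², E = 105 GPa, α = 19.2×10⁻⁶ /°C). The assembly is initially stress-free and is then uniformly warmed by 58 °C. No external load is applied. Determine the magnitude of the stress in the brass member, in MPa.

Both members must finish at the same length. With the larger α, the brass tends to over-expand; the plates restrain it, putting the brass in compression and the cast iron in tension. With no external load the two internal forces are equal and opposite, magnitude P.
Setting the final lengths equal and cancelling L: (α₁ − α₂)ΔT = P/(A₁E₁) + P/(A₂E₂).
|α₁ − α₂|·ΔT = 8.5×10⁻⁶ × 58 = 0.000493.
1/(A₁E₁) + 1/(A₂E₂) = 1/(475×107×10³) + 1/(2425×105×10³) = 2.36×10⁻⁸ N⁻¹.
P = 0.000493 / 2.36×10⁻⁸ = 20890 N = 20.89 kN.
σ_{brass} = P/A₂ = 20890/2425 = 8.613 MPa, compressive.

σ ≈ 8.61 MPa (compressive)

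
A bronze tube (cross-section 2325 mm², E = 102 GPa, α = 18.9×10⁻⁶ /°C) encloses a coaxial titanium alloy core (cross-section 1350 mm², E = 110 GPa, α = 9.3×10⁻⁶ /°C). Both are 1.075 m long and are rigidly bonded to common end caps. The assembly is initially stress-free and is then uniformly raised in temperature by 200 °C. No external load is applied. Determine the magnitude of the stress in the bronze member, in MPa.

σ ≈ 75.4 MPa (compressive)

Equilibrium of a rigid end plate with no external load gives equal and opposite internal forces ±P in the two members. Since α_{bronze} > α_{titanium alloy}, heating drives the bronze into compression and the titanium alloy into tension.
Setting the final lengths equal and cancelling L: (α₁ − α₂)ΔT = P/(A₁E₁) + P/(A₂E₂).
|α₁ − α₂|·ΔT = 9.6×10⁻⁶ × 200 = 0.00192.
1/(A₁E₁) + 1/(A₂E₂) = 1/(2325×102×10³) + 1/(1350×110×10³) = 1.095×10⁻⁸ N⁻¹.
P = 0.00192 / 1.095×10⁻⁸ = 175300 N = 175.3 kN.
σ_{bronze} = P/A₁ = 175300/2325 = 75.41 MPa, compressive.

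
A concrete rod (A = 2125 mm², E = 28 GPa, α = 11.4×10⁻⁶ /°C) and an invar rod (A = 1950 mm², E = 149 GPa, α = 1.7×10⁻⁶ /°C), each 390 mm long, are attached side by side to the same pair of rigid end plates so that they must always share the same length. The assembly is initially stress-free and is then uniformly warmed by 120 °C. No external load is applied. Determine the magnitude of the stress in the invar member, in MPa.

σ ≈ 29.5 MPa (tensile)

Equilibrium of a rigid end plate with no external load gives equal and opposite internal forces ±P in the two members. Since α_{concrete} > α_{invar}, heating drives the concrete into compression and the invar into tension.
Setting the final lengths equal and cancelling L: (α₁ − α₂)ΔT = P/(A₁E₁) + P/(A₂E₂).
|α₁ − α₂|·ΔT = 9.7×10⁻⁶ × 120 = 0.001164.
1/(A₁E₁) + 1/(A₂E₂) = 1/(2125×28×10³) + 1/(1950×149×10³) = 2.025×10⁻⁸ N⁻¹.
P = 0.001164 / 2.025×10⁻⁸ = 57490 N = 57.49 kN.
σ_{invar} = P/A₂ = 57490/1950 = 29.48 MPa, tensile.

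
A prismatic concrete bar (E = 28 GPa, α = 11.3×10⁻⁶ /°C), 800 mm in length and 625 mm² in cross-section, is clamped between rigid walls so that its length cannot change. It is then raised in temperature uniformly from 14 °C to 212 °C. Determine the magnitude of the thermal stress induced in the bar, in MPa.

σ ≈ 62.6 MPa (compressive)

Because both ends are immovable the net strain is zero, and the suppressed thermal strain is αΔT = 11.3×10⁻⁶ × 198 = 2237.4×10⁻⁶.
The stress required to suppress this strain is σ = Eε = 28×10³ × 2237.4×10⁻⁶ = 62.65 MPa, compressive since the bar is trying to expand.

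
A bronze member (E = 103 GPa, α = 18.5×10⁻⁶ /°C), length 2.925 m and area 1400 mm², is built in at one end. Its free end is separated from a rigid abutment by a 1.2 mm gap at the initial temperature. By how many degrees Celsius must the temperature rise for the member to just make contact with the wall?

Contact occurs when the free expansion equals the gap: αΔT L = 1.2 mm.
ΔT = 1.2 / (18.5×10⁻⁶ × 2925) = 22.18 °C.

ΔT ≈ 22.2 °C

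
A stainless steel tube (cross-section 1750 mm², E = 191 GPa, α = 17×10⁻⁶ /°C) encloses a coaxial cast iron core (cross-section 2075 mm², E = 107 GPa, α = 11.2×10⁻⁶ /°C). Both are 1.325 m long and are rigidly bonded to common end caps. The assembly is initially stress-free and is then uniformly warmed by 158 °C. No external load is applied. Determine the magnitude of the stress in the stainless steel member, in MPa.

σ ≈ 69.9 MPa (compressive)

The stainless steel has the larger α, so on heating it would change length more than the cast iron if both were free. The rigid plates force a common final length, so the stainless steel is put into compression and the cast iron into tension, with equal and opposite forces P (no external load).
Setting the final lengths equal and cancelling L: (α₁ − α₂)ΔT = P/(A₁E₁) + P/(A₂E₂).
|α₁ − α₂|·ΔT = 5.8×10⁻⁶ × 158 = 0.0009164.
1/(A₁E₁) + 1/(A₂E₂) = 1/(1750×191×10³) + 1/(2075×107×10³) = 7.496×10⁻⁹ N⁻¹.
P = 0.0009164 / 7.496×10⁻⁹ = 122300 N = 122.3 kN.
σ_{stainless steel} = P/A₁ = 122300/1750 = 69.86 MPa, compressive.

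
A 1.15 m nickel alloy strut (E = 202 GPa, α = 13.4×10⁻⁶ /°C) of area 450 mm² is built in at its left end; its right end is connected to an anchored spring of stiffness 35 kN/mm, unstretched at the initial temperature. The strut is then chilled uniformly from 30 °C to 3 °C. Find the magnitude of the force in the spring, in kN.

The unrestrained thermal change is αΔT L = 13.4×10⁻⁶ × 27 × 1150 = 0.4161 mm.
Let P be the tensile force in the spring. The strut extends elastically by PL/(AE) and the spring stretches by P/k; together these equal δ_free.
P [ L/(AE) + 1/k ] = δ_free → P [ 1150/(450×202×10³) + 1/(35×10³) ] = 0.4161.
P = 0.4161 / 4.122×10⁻⁵ = 10090 N.

P ≈ 10.1 kN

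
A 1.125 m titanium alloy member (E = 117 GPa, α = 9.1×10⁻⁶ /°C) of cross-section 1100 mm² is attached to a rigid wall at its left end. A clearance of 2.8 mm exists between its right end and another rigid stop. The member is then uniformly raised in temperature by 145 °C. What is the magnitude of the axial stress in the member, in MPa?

If the wall were absent the member would grow by αΔT L = 9.1×10⁻⁶ × 145 × 1125 = 1.484 mm.
This is smaller than the 2.8 mm clearance, so the member expands freely without reaching the stop — the stress is zero.

σ ≈ 0 MPa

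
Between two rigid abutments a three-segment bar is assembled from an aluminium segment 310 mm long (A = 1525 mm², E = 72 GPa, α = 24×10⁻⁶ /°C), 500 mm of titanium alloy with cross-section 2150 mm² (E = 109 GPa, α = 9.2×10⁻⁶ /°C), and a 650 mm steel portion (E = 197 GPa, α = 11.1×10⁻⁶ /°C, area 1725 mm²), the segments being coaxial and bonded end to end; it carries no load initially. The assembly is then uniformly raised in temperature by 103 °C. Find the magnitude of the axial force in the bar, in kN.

P ≈ 289 kN (compressive)

With the walls removed the bar would change length by δ_free = Σ αᵢΔT Lᵢ = 24×10⁻⁶×103×310 + 9.2×10⁻⁶×103×500 + 11.1×10⁻⁶×103×650 = 1.983 mm.
The rigid supports impose zero overall length change; the single axial force P common to all segments must satisfy P Σ Lᵢ/(AᵢEᵢ) = δ_free.
The series flexibility is Σ Lᵢ/(AᵢEᵢ) = 310/(1525×72×10³) + 500/(2150×109×10³) + 650/(1725×197×10³) = 6.87×10⁻⁶ mm/N.
Hence P = δ_free / Σ(L/AE) = 1.983/6.87×10⁻⁶ = 288.7 kN (compressive).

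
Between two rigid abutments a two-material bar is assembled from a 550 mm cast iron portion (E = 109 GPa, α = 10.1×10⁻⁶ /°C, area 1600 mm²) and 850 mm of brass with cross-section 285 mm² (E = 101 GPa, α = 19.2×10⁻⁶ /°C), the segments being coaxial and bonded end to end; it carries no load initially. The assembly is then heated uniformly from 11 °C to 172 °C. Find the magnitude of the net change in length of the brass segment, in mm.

If the supports were absent, the total length change would be Σ αᵢΔT Lᵢ = 10.1×10⁻⁶×161×550 + 19.2×10⁻⁶×161×850 = 3.522 mm.
The rigid supports impose zero overall length change; the single axial force P common to all segments must satisfy P Σ Lᵢ/(AᵢEᵢ) = δ_free.
Σ Lᵢ/(AᵢEᵢ) = 550/(1600×109×10³) + 850/(285×101×10³) = 3.268×10⁻⁵ mm/N.
So P = 3.522 / 3.268×10⁻⁵ = 107.8 kN, compressive.
For the brass segment, free thermal change = 19.2×10⁻⁶×161×850 = 2.628 mm and elastic change from P = 107800×850/(285×101×10³) = 3.182 mm; these oppose, so the net change is 0.555 mm (segment shortens).

|ΔL| ≈ 0.555 mm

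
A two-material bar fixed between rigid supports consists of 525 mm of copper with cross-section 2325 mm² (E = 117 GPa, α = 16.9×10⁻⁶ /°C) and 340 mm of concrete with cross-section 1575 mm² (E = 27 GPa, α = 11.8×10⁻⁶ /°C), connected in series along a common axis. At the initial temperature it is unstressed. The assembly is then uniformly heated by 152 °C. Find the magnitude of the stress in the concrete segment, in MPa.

σ ≈ 125 MPa (compressive)

Free thermal expansion of the whole bar: Σ αᵢΔT Lᵢ = 16.9×10⁻⁶×152×525 + 11.8×10⁻⁶×152×340 = 1.958 mm.
Since the ends are fixed, an axial force P builds up, equal in every segment, with P · Σ Lᵢ/(AᵢEᵢ) = δ_free.
The series flexibility is Σ Lᵢ/(AᵢEᵢ) = 525/(2325×117×10³) + 340/(1575×27×10³) = 9.925×10⁻⁶ mm/N.
So P = 1.958 / 9.925×10⁻⁶ = 197.3 kN, compressive.
σ_{concrete} = P / A = 197300 / 1575 = 125.3 MPa.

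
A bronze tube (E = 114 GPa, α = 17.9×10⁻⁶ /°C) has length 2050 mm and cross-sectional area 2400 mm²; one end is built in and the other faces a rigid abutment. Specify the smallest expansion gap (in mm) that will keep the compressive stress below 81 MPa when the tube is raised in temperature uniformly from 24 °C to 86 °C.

Free expansion if unrestrained: δ_free = αΔT L = 17.9×10⁻⁶ × 62 × 2050 = 2.275 mm.
A stress of 81 MPa corresponds to the wall pushing the tube back by σL/E = 81×2050/(114×10³) = 1.457 mm.
So the gap has to take up the difference, g_min = δ_free − σL/E = 2.275 − 1.457 = 0.8185 mm.

g ≈ 0.819 mm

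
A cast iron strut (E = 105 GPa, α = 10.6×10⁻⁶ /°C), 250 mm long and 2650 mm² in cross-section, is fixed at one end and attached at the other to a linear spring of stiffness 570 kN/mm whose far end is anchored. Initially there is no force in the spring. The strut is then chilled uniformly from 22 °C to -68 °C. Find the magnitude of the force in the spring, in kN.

P ≈ 89.9 kN

If the spring were absent the strut would shorten by αΔT L = 10.6×10⁻⁶ × 90 × 250 = 0.2385 mm.
With a force P in the spring, the elastic change of the strut is PL/(AE) and that of the spring is P/k; compatibility requires their sum to equal δ_free.
P [ L/(AE) + 1/k ] = δ_free → P [ 250/(2650×105×10³) + 1/(570×10³) ] = 0.2385.
P = 0.2385 / 2.653×10⁻⁶ = 89900 N.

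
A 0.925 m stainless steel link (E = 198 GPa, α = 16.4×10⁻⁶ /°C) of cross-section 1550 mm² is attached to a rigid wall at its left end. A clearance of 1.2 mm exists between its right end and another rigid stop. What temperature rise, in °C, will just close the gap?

Contact occurs when the free expansion equals the gap: αΔT L = 1.2 mm.
ΔT = 1.2 / (16.4×10⁻⁶ × 925) = 79.1 °C.

ΔT ≈ 79.1 °C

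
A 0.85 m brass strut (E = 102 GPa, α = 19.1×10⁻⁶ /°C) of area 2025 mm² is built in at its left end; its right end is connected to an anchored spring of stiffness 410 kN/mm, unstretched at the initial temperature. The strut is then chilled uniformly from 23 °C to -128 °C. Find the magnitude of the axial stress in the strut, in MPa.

The unrestrained thermal change is αΔT L = 19.1×10⁻⁶ × 151 × 850 = 2.451 mm.
Let P be the tensile force in the spring. The strut extends elastically by PL/(AE) and the spring stretches by P/k; together these equal δ_free.
So P = δ_free / [L/(AE) + 1/k] = 2.451 / [ 850/(2025×102×10³) + 1/(410×10³) ].
P = 2.451 / 6.554×10⁻⁶ = 374000 N.
σ = P/A = 374000/2025 = 184.7 MPa.

σ ≈ 185 MPa (tensile)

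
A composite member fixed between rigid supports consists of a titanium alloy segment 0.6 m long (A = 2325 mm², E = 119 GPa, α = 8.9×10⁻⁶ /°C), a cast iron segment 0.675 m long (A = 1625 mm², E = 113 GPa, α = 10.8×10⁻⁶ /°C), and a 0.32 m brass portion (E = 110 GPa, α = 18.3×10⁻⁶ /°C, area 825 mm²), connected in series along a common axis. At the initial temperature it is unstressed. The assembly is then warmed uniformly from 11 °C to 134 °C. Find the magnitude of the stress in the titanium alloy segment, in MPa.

σ ≈ 104 MPa (compressive)

With the walls removed the bar would change length by δ_free = Σ αᵢΔT Lᵢ = 8.9×10⁻⁶×123×600 + 10.8×10⁻⁶×123×675 + 18.3×10⁻⁶×123×320 = 2.274 mm.
The rigid supports impose zero overall length change; the single axial force P common to all segments must satisfy P Σ Lᵢ/(AᵢEᵢ) = δ_free.
The series flexibility is Σ Lᵢ/(AᵢEᵢ) = 600/(2325×119×10³) + 675/(1625×113×10³) + 320/(825×110×10³) = 9.371×10⁻⁶ mm/N.
Hence P = δ_free / Σ(L/AE) = 2.274/9.371×10⁻⁶ = 242.6 kN (compressive).
σ_{titanium alloy} = P / A = 242600 / 2325 = 104.4 MPa.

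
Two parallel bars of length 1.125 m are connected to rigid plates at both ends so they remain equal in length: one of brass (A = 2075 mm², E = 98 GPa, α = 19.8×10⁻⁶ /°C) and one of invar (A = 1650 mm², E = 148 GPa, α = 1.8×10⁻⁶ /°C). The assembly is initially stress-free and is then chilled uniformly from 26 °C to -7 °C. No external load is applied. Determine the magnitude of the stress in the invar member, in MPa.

σ ≈ 39.9 MPa (compressive)

The brass has the larger α, so on cooling it would change length more than the invar if both were free. The rigid plates force a common final length, so the brass is put into tension and the invar into compression, with equal and opposite forces P (no external load).
Setting the final lengths equal and cancelling L: (α₁ − α₂)ΔT = P/(A₁E₁) + P/(A₂E₂).
|α₁ − α₂|·ΔT = 18×10⁻⁶ × 33 = 0.000594.
1/(A₁E₁) + 1/(A₂E₂) = 1/(2075×98×10³) + 1/(1650×148×10³) = 9.013×10⁻⁹ N⁻¹.
So P = 0.000594 / 9.013×10⁻⁹ = 65.91 kN.
σ_{invar} = P/A₂ = 65910/1650 = 39.94 MPa, compressive.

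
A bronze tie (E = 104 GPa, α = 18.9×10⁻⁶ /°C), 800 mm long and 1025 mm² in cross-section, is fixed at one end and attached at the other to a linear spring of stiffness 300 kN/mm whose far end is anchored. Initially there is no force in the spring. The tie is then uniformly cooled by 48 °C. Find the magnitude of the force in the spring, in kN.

P ≈ 67 kN

If the spring were absent the tie would shorten by αΔT L = 18.9×10⁻⁶ × 48 × 800 = 0.7258 mm.
With a force P in the spring, the elastic change of the tie is PL/(AE) and that of the spring is P/k; compatibility requires their sum to equal δ_free.
P [ L/(AE) + 1/k ] = δ_free → P [ 800/(1025×104×10³) + 1/(300×10³) ] = 0.7258.
P = 0.7258 / 1.084×10⁻⁵ = 66960 N.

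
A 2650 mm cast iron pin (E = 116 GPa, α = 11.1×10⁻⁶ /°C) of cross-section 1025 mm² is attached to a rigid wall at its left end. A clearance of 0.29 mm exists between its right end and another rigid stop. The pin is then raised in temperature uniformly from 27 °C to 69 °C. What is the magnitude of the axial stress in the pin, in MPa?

σ ≈ 41.4 MPa (compressive)

Free thermal elongation = αΔT L = 11.1×10⁻⁶ × 42 × 2650 = 1.235 mm.
This exceeds the 0.29 mm gap, so the wall pushes back. The portion of expansion that must be recovered elastically is δ_free − gap = 1.235 − 0.29 = 0.9454 mm.
That suppressed elongation corresponds to σ = E·Δ/L = 116×10³ × 0.9454/2650 = 41.38 MPa.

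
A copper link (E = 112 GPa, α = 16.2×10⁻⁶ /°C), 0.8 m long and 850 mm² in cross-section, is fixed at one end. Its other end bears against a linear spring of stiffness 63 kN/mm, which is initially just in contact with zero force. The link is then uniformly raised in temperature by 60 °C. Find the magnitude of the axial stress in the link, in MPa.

σ ≈ 37.7 MPa (compressive)

If the spring were absent the link would lengthen by αΔT L = 16.2×10⁻⁶ × 60 × 800 = 0.7776 mm.
With a force P in the spring, the elastic change of the link is PL/(AE) and that of the spring is P/k; compatibility requires their sum to equal δ_free.
P [ L/(AE) + 1/k ] = δ_free → P [ 800/(850×112×10³) + 1/(63×10³) ] = 0.7776.
P = 0.7776 / 2.428×10⁻⁵ = 32030 N.
σ = P/A = 32030/850 = 37.68 MPa.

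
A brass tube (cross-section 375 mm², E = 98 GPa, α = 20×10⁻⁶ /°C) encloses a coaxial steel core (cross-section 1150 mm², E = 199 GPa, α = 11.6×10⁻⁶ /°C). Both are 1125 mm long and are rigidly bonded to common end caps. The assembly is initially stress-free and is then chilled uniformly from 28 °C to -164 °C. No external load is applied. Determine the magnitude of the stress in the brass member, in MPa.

Equilibrium of a rigid end plate with no external load gives equal and opposite internal forces ±P in the two members. Since α_{brass} > α_{steel}, cooling drives the brass into tension and the steel into compression.
Setting the final lengths equal and cancelling L: (α₁ − α₂)ΔT = P/(A₁E₁) + P/(A₂E₂).
|α₁ − α₂|·ΔT = 8.4×10⁻⁶ × 192 = 0.001613.
1/(A₁E₁) + 1/(A₂E₂) = 1/(375×98×10³) + 1/(1150×199×10³) = 3.158×10⁻⁸ N⁻¹.
So P = 0.001613 / 3.158×10⁻⁸ = 51.07 kN.
σ_{brass} = P/A₁ = 51070/375 = 136.2 MPa, tensile.

σ ≈ 136 MPa (tensile)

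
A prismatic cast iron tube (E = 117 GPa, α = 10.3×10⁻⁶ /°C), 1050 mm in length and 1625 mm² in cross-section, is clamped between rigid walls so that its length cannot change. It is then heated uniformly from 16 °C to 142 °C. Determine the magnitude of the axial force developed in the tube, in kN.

With zero net strain, σ = E·αΔT = 117 GPa × 10.3×10⁻⁶ × 126 = 151.8 MPa.
P = AEαΔT = 1625 × 117×10³ × 10.3×10⁻⁶ × 126 = 246.7 kN (compressive).

P ≈ 247 kN (compressive)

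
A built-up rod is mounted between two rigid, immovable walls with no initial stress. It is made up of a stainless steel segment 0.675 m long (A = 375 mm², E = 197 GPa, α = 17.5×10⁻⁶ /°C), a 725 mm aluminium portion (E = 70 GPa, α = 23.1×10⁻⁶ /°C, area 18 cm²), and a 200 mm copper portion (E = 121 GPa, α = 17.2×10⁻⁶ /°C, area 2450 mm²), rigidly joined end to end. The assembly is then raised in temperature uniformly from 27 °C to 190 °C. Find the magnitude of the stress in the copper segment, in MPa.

If the supports were absent, the total length change would be Σ αᵢΔT Lᵢ = 17.5×10⁻⁶×163×675 + 23.1×10⁻⁶×163×725 + 17.2×10⁻⁶×163×200 = 5.216 mm.
Since the ends are fixed, an axial force P builds up, equal in every segment, with P · Σ Lᵢ/(AᵢEᵢ) = δ_free.
The series flexibility is Σ Lᵢ/(AᵢEᵢ) = 675/(375×197×10³) + 725/(1800×70×10³) + 200/(2450×121×10³) = 1.557×10⁻⁵ mm/N.
P = 5.216 / 1.557×10⁻⁵ = 335100 N = 335.1 kN, compressive.
σ_{copper} = P / A = 335100 / 2450 = 136.8 MPa.

σ ≈ 137 MPa (compressive)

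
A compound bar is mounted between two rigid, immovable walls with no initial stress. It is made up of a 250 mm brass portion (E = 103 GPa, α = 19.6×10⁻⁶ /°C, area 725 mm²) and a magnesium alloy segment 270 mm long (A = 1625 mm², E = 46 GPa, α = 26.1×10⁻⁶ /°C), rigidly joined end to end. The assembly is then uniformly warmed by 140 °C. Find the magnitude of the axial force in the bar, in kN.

P ≈ 240 kN (compressive)

If the supports were absent, the total length change would be Σ αᵢΔT Lᵢ = 19.6×10⁻⁶×140×250 + 26.1×10⁻⁶×140×270 = 1.673 mm.
The rigid supports impose zero overall length change; the single axial force P common to all segments must satisfy P Σ Lᵢ/(AᵢEᵢ) = δ_free.
Σ Lᵢ/(AᵢEᵢ) = 250/(725×103×10³) + 270/(1625×46×10³) = 6.96×10⁻⁶ mm/N.
Hence P = δ_free / Σ(L/AE) = 1.673/6.96×10⁻⁶ = 240.3 kN (compressive).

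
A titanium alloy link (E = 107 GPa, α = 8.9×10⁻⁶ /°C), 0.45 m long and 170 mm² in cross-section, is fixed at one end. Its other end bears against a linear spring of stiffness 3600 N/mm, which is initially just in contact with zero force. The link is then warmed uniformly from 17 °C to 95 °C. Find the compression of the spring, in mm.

δ ≈ 0.287 mm

The unrestrained thermal change is αΔT L = 8.9×10⁻⁶ × 78 × 450 = 0.3124 mm.
With a force P in the spring, the elastic change of the link is PL/(AE) and that of the spring is P/k; compatibility requires their sum to equal δ_free.
P [ L/(AE) + 1/k ] = δ_free → P [ 450/(170×107×10³) + 1/(3600) ] = 0.3124.
P = 0.3124 / 0.0003025 = 1033 N.
Spring compression = P/k = 1033/(3600) = 0.2868 mm.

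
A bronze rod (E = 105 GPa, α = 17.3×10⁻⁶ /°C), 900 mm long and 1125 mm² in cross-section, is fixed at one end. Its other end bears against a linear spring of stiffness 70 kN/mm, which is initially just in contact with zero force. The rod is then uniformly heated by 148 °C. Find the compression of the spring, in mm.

If the spring were absent the rod would lengthen by αΔT L = 17.3×10⁻⁶ × 148 × 900 = 2.304 mm.
Let P be the compressive force at the spring. The rod shortens elastically by PL/(AE) and the spring compresses by P/k; together these equal δ_free.
So P = δ_free / [L/(AE) + 1/k] = 2.304 / [ 900/(1125×105×10³) + 1/(70×10³) ].
P = 2.304 / 2.19×10⁻⁵ = 105200 N.
Spring compression = P/k = 105200/(70×10³) = 1.503 mm.

δ ≈ 1.5 mm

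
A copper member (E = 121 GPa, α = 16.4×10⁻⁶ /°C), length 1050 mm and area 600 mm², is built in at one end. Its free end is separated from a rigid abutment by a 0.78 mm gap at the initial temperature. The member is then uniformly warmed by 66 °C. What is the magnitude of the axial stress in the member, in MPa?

Unrestrained expansion: δ_free = αΔT L = 16.4×10⁻⁶ × 66 × 1050 = 1.137 mm.
This exceeds the 0.78 mm gap, so the wall pushes back. The portion of expansion that must be recovered elastically is δ_free − gap = 1.137 − 0.78 = 0.3565 mm.
That suppressed elongation corresponds to σ = E·Δ/L = 121×10³ × 0.3565/1050 = 41.08 MPa.

σ ≈ 41.1 MPa (compressive)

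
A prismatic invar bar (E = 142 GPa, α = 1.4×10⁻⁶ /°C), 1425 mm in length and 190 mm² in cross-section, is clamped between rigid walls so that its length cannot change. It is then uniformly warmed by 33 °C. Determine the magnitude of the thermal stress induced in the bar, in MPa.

Because both ends are immovable the net strain is zero, and the suppressed thermal strain is αΔT = 1.4×10⁻⁶ × 33 = 46.2×10⁻⁶.
Hence σ = E·αΔT = 142×10³ × 46.2×10⁻⁶ = 6.56 MPa, compressive.

σ ≈ 6.56 MPa (compressive)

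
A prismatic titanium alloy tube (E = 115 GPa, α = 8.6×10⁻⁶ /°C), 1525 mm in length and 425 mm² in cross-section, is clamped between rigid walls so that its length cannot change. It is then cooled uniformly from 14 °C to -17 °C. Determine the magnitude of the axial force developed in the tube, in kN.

The ends cannot move, so σ = EαΔT = 115×10³ × 8.6×10⁻⁶ × 31 = 30.66 MPa.
Then P = σA = 30.66 × 425 mm² = 13.03 kN, tensile.

P ≈ 13 kN (tensile)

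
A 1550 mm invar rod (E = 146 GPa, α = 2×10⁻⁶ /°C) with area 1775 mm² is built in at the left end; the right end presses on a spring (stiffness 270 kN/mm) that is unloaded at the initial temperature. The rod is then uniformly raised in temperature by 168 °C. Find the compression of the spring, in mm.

Free thermal expansion: δ_free = αΔT L = 2×10⁻⁶ × 168 × 1550 = 0.5208 mm.
Let P be the compressive force at the spring. The rod shortens elastically by PL/(AE) and the spring compresses by P/k; together these equal δ_free.
So P = δ_free / [L/(AE) + 1/k] = 0.5208 / [ 1550/(1775×146×10³) + 1/(270×10³) ].
P = 0.5208 / 9.685×10⁻⁶ = 53780 N.
Spring compression = P/k = 53780/(270×10³) = 0.1992 mm.

δ ≈ 0.199 mm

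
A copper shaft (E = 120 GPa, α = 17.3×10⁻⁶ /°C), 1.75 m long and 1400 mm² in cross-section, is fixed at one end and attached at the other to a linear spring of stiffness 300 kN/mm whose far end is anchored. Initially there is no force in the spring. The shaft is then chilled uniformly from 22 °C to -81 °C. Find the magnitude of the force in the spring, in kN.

If the spring were absent the shaft would shorten by αΔT L = 17.3×10⁻⁶ × 103 × 1750 = 3.118 mm.
With a force P in the spring, the elastic change of the shaft is PL/(AE) and that of the spring is P/k; compatibility requires their sum to equal δ_free.
So P = δ_free / [L/(AE) + 1/k] = 3.118 / [ 1750/(1400×120×10³) + 1/(300×10³) ].
P = 3.118 / 1.375×10⁻⁵ = 226800 N.

P ≈ 227 kN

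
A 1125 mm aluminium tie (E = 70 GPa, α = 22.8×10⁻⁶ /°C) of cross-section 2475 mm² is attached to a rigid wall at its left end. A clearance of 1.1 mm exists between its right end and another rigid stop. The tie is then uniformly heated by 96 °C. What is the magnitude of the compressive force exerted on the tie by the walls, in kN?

P ≈ 210 kN

Unrestrained expansion: δ_free = αΔT L = 22.8×10⁻⁶ × 96 × 1125 = 2.462 mm.
After closing the 1.1 mm clearance, 2.462 − 1.1 = 1.362 mm of expansion remains to be suppressed by the wall.
That suppressed elongation corresponds to σ = E·Δ/L = 70×10³ × 1.362/1125 = 84.77 MPa.
P = σA = 84.77 × 2475 = 209.8 kN.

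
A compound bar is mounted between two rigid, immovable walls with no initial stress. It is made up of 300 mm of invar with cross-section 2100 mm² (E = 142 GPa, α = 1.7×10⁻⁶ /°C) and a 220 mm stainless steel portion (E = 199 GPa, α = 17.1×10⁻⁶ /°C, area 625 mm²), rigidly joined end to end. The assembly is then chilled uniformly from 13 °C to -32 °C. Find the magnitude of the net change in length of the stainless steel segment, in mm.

If the supports were absent, the total length change would be Σ αᵢΔT Lᵢ = 1.7×10⁻⁶×45×300 + 17.1×10⁻⁶×45×220 = 0.1922 mm.
The rigid supports impose zero overall length change; the single axial force P common to all segments must satisfy P Σ Lᵢ/(AᵢEᵢ) = δ_free.
Σ Lᵢ/(AᵢEᵢ) = 300/(2100×142×10³) + 220/(625×199×10³) = 2.775×10⁻⁶ mm/N.
Hence P = δ_free / Σ(L/AE) = 0.1922/2.775×10⁻⁶ = 69.28 kN (tensile).
For the stainless steel segment, free thermal change = 17.1×10⁻⁶×45×220 = 0.1693 mm and elastic change from P = 69280×220/(625×199×10³) = 0.1225 mm; these oppose, so the net change is 0.0467 mm (segment shortens).

|ΔL| ≈ 0.0467 mm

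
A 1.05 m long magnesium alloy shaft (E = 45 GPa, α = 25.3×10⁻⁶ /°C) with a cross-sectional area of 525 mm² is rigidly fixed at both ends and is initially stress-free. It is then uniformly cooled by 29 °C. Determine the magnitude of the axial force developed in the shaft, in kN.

Full restraint means ε = 0, so the stress is σ = EαΔT = 45×10³ × 25.3×10⁻⁶ × 29 = 33.02 MPa.
P = AEαΔT = 525 × 45×10³ × 25.3×10⁻⁶ × 29 = 17.33 kN (tensile).

P ≈ 17.3 kN (tensile)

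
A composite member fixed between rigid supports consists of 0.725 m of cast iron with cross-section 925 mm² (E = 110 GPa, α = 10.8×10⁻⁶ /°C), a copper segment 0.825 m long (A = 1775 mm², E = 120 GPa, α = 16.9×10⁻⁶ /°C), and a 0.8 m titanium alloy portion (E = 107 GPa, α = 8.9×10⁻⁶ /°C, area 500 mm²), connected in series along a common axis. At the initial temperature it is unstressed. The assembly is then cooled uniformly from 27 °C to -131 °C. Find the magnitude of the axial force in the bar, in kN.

If the supports were absent, the total length change would be Σ αᵢΔT Lᵢ = 10.8×10⁻⁶×158×725 + 16.9×10⁻⁶×158×825 + 8.9×10⁻⁶×158×800 = 4.565 mm.
The walls prevent any net length change, so an axial force P (same in every segment) develops. Compatibility: P · Σ Lᵢ/(AᵢEᵢ) = δ_free.
Σ Lᵢ/(AᵢEᵢ) = 725/(925×110×10³) + 825/(1775×120×10³) + 800/(500×107×10³) = 2.595×10⁻⁵ mm/N.
P = 4.565 / 2.595×10⁻⁵ = 175900 N = 175.9 kN, tensile.

P ≈ 176 kN (tensile)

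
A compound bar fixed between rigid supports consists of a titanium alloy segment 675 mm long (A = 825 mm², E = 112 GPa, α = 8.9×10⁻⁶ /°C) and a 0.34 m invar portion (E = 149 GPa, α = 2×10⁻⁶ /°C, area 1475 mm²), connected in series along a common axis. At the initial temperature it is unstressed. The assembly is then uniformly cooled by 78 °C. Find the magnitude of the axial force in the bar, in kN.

If the supports were absent, the total length change would be Σ αᵢΔT Lᵢ = 8.9×10⁻⁶×78×675 + 2×10⁻⁶×78×340 = 0.5216 mm.
The rigid supports impose zero overall length change; the single axial force P common to all segments must satisfy P Σ Lᵢ/(AᵢEᵢ) = δ_free.
Σ Lᵢ/(AᵢEᵢ) = 675/(825×112×10³) + 340/(1475×149×10³) = 8.852×10⁻⁶ mm/N.
P = 0.5216 / 8.852×10⁻⁶ = 58930 N = 58.93 kN, tensile.

P ≈ 58.9 kN (tensile)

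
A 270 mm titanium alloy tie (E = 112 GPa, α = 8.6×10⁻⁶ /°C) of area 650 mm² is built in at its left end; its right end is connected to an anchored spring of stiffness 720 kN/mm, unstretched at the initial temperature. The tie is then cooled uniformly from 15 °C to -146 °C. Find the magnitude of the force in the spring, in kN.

Free thermal contraction: δ_free = αΔT L = 8.6×10⁻⁶ × 161 × 270 = 0.3738 mm.
With a force P in the spring, the elastic change of the tie is PL/(AE) and that of the spring is P/k; compatibility requires their sum to equal δ_free.
P [ L/(AE) + 1/k ] = δ_free → P [ 270/(650×112×10³) + 1/(720×10³) ] = 0.3738.
P = 0.3738 / 5.098×10⁻⁶ = 73340 N.

P ≈ 73.3 kN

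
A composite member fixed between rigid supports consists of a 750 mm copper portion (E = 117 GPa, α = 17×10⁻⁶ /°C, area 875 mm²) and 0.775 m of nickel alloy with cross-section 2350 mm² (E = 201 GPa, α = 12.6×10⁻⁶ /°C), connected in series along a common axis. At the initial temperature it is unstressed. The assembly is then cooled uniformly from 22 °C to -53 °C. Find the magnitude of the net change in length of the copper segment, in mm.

|ΔL| ≈ 0.423 mm

With the walls removed the bar would change length by δ_free = Σ αᵢΔT Lᵢ = 17×10⁻⁶×75×750 + 12.6×10⁻⁶×75×775 = 1.689 mm.
Since the ends are fixed, an axial force P builds up, equal in every segment, with P · Σ Lᵢ/(AᵢEᵢ) = δ_free.
Σ Lᵢ/(AᵢEᵢ) = 750/(875×117×10³) + 775/(2350×201×10³) = 8.967×10⁻⁶ mm/N.
So P = 1.689 / 8.967×10⁻⁶ = 188.3 kN, tensile.
For the copper segment, free thermal change = 17×10⁻⁶×75×750 = 0.9563 mm and elastic change from P = 188300×750/(875×117×10³) = 1.38 mm; these oppose, so the net change is 0.423 mm (segment lengthens).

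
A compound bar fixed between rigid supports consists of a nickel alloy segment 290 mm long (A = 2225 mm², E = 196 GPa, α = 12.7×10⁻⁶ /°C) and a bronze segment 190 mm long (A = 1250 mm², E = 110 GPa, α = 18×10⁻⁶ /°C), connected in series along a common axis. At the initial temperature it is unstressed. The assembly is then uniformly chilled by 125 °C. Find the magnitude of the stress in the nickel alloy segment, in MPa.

Free thermal contraction of the whole bar: Σ αᵢΔT Lᵢ = 12.7×10⁻⁶×125×290 + 18×10⁻⁶×125×190 = 0.8879 mm.
The walls prevent any net length change, so an axial force P (same in every segment) develops. Compatibility: P · Σ Lᵢ/(AᵢEᵢ) = δ_free.
The series flexibility is Σ Lᵢ/(AᵢEᵢ) = 290/(2225×196×10³) + 190/(1250×110×10³) = 2.047×10⁻⁶ mm/N.
Hence P = δ_free / Σ(L/AE) = 0.8879/2.047×10⁻⁶ = 433.8 kN (tensile).
σ_{nickel alloy} = P / A = 433800 / 2225 = 195 MPa.

σ ≈ 195 MPa (tensile)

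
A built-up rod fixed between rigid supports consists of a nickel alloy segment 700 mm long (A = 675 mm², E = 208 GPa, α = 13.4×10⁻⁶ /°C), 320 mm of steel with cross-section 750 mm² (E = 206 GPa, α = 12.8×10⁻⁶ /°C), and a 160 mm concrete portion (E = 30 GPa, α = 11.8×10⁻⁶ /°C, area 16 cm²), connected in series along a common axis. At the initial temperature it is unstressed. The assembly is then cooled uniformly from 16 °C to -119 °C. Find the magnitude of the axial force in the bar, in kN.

P ≈ 200 kN (tensile)

Free thermal contraction of the whole bar: Σ αᵢΔT Lᵢ = 13.4×10⁻⁶×135×700 + 12.8×10⁻⁶×135×320 + 11.8×10⁻⁶×135×160 = 2.074 mm.
The rigid supports impose zero overall length change; the single axial force P common to all segments must satisfy P Σ Lᵢ/(AᵢEᵢ) = δ_free.
The series flexibility is Σ Lᵢ/(AᵢEᵢ) = 700/(675×208×10³) + 320/(750×206×10³) + 160/(1600×30×10³) = 1.039×10⁻⁵ mm/N.
So P = 2.074 / 1.039×10⁻⁵ = 199.6 kN, tensile.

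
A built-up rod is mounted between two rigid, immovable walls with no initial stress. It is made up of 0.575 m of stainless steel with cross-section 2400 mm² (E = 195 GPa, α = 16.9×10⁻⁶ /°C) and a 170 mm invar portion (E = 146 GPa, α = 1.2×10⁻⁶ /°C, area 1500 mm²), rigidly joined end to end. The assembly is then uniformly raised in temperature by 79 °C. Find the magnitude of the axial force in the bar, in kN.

P ≈ 391 kN (compressive)

If the supports were absent, the total length change would be Σ αᵢΔT Lᵢ = 16.9×10⁻⁶×79×575 + 1.2×10⁻⁶×79×170 = 0.7838 mm.
Since the ends are fixed, an axial force P builds up, equal in every segment, with P · Σ Lᵢ/(AᵢEᵢ) = δ_free.
The series flexibility is Σ Lᵢ/(AᵢEᵢ) = 575/(2400×195×10³) + 170/(1500×146×10³) = 2.005×10⁻⁶ mm/N.
So P = 0.7838 / 2.005×10⁻⁶ = 390.9 kN, compressive.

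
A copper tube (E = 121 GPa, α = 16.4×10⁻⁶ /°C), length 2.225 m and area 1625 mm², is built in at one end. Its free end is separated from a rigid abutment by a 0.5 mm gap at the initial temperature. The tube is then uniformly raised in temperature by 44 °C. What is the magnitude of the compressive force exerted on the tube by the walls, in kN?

P ≈ 97.7 kN

If the wall were absent the tube would grow by αΔT L = 16.4×10⁻⁶ × 44 × 2225 = 1.606 mm.
The gap closes (δ_free > 0.5 mm) and the wall then resists a further 1.606 − 0.5 = 1.106 mm of expansion.
That suppressed elongation corresponds to σ = E·Δ/L = 121×10³ × 1.106/2225 = 60.12 MPa.
P = σA = 60.12 × 1625 = 97.7 kN.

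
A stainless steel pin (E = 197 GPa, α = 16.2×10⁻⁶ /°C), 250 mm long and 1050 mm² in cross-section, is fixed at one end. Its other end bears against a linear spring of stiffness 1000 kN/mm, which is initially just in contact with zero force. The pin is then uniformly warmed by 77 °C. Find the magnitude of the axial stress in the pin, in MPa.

The unrestrained thermal change is αΔT L = 16.2×10⁻⁶ × 77 × 250 = 0.3118 mm.
Let P be the compressive force at the spring. The pin shortens elastically by PL/(AE) and the spring compresses by P/k; together these equal δ_free.
So P = δ_free / [L/(AE) + 1/k] = 0.3118 / [ 250/(1050×197×10³) + 1/(1000×10³) ].
P = 0.3118 / 2.209×10⁻⁶ = 141200 N.
σ = P/A = 141200/1050 = 134.5 MPa.

σ ≈ 134 MPa (compressive)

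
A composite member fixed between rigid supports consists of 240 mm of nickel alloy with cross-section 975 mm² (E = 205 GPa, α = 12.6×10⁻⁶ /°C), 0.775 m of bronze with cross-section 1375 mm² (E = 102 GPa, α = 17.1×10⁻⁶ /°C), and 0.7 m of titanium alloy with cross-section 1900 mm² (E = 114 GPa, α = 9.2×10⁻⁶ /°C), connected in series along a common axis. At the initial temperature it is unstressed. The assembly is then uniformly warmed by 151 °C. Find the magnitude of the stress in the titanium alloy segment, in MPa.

σ ≈ 181 MPa (compressive)

If the supports were absent, the total length change would be Σ αᵢΔT Lᵢ = 12.6×10⁻⁶×151×240 + 17.1×10⁻⁶×151×775 + 9.2×10⁻⁶×151×700 = 3.43 mm.
Since the ends are fixed, an axial force P builds up, equal in every segment, with P · Σ Lᵢ/(AᵢEᵢ) = δ_free.
The series flexibility is Σ Lᵢ/(AᵢEᵢ) = 240/(975×205×10³) + 775/(1375×102×10³) + 700/(1900×114×10³) = 9.958×10⁻⁶ mm/N.
So P = 3.43 / 9.958×10⁻⁶ = 344.5 kN, compressive.
σ_{titanium alloy} = P / A = 344500 / 1900 = 181.3 MPa.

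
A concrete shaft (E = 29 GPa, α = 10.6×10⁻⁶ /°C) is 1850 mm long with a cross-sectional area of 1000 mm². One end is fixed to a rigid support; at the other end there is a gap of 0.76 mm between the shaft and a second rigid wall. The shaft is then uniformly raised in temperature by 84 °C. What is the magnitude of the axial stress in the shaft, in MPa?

σ ≈ 13.9 MPa (compressive)

Unrestrained expansion: δ_free = αΔT L = 10.6×10⁻⁶ × 84 × 1850 = 1.647 mm.
The gap closes (δ_free > 0.76 mm) and the wall then resists a further 1.647 − 0.76 = 0.8872 mm of expansion.
Compatibility: PL/(AE) = 0.8872 mm, so σ = P/A = E × (0.8872/1850) = 13.91 MPa.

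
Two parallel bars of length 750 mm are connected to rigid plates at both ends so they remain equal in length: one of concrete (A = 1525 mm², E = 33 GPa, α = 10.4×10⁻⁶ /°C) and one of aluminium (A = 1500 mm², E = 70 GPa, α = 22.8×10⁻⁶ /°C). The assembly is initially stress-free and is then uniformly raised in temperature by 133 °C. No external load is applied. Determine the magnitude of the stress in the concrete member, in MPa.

σ ≈ 36.8 MPa (tensile)

Equilibrium of a rigid end plate with no external load gives equal and opposite internal forces ±P in the two members. Since α_{aluminium} > α_{concrete}, heating drives the aluminium into compression and the concrete into tension.
Equating the net (thermal + elastic) strains gives |α₁ − α₂|·ΔT = P·[1/(A₁E₁) + 1/(A₂E₂)].
|α₁ − α₂|·ΔT = 12.4×10⁻⁶ × 133 = 0.001649.
1/(A₁E₁) + 1/(A₂E₂) = 1/(1525×33×10³) + 1/(1500×70×10³) = 2.939×10⁻⁸ N⁻¹.
So P = 0.001649 / 2.939×10⁻⁸ = 56.11 kN.
σ_{concrete} = P/A₁ = 56110/1525 = 36.79 MPa, tensile.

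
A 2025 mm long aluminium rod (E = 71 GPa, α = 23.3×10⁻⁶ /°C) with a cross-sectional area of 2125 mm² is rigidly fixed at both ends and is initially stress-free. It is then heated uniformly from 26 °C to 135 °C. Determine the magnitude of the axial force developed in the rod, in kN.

With zero net strain, σ = E·αΔT = 71 GPa × 23.3×10⁻⁶ × 109 = 180.3 MPa.
Then P = σA = 180.3 × 2125 mm² = 383.2 kN, compressive.

P ≈ 383 kN (compressive)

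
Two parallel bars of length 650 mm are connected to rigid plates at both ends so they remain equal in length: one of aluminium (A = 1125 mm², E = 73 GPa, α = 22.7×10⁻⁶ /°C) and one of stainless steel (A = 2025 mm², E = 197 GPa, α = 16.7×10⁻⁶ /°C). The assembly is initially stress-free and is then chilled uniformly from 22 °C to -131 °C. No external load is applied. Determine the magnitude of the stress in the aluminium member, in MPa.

σ ≈ 55.6 MPa (tensile)

Both members must finish at the same length. With the larger α, the aluminium tends to over-contract; the plates restrain it, putting the aluminium in tension and the stainless steel in compression. With no external load the two internal forces are equal and opposite, magnitude P.
Equating the net (thermal + elastic) strains gives |α₁ − α₂|·ΔT = P·[1/(A₁E₁) + 1/(A₂E₂)].
|α₁ − α₂|·ΔT = 6×10⁻⁶ × 153 = 0.000918.
1/(A₁E₁) + 1/(A₂E₂) = 1/(1125×73×10³) + 1/(2025×197×10³) = 1.468×10⁻⁸ N⁻¹.
P = 0.000918 / 1.468×10⁻⁸ = 62520 N = 62.52 kN.
σ_{aluminium} = P/A₁ = 62520/1125 = 55.57 MPa, tensile.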